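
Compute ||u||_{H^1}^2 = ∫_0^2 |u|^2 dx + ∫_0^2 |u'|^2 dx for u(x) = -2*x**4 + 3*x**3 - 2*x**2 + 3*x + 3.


||u||_{H^1}^2 = 17096/63

The H^1 norm (squared) on an interval (0, L) is
  ||u||_{H^1}^2 = ∫_0^L u(x)^2 dx + ∫_0^L u'(x)^2 dx.
Compute u'(x) = -8*x**3 + 9*x**2 - 4*x + 3.
Then u(x)^2 = 4*x**8 - 12*x**7 + 17*x**6 - 24*x**5 + 10*x**4 + 6*x**3 - 3*x**2 + 18*x + 9 and u'(x)^2 = 64*x**6 - 144*x**5 + 145*x**4 - 120*x**3 + 70*x**2 - 24*x + 9.
Integrate each monomial from 0 to 2 using ∫_0^2 c·x^n dx = c·2^(n+1)/(n+1):
  ∫_0^2 u(x)^2 dx = ∫_0^2 (4*x^8 - 12*x^7 + 17*x^6 - 24*x^5 + 10*x^4 + 6*x^3 - 3*x^2 + 18*x + 9) dx. Term by term:
    ∫_0^2 4*x^8 dx = 2048/9;  ∫_0^2 -12*x^7 dx = -384;  ∫_0^2 17*x^6 dx = 2176/7;
    ∫_0^2 -24*x^5 dx = -256;  ∫_0^2 10*x^4 dx = 64;  ∫_0^2 6*x^3 dx = 24;
    ∫_0^2 -3*x^2 dx = -8;  ∫_0^2 18*x dx = 36;  ∫_0^2 9 dx = 18.
  Sum: 2048/9 − 384 + 2176/7 − 256 + 64 + 24 − 8 + 36 + 18 = 2042/63.
  ∫_0^2 u'(x)^2 dx = ∫_0^2 (64*x^6 - 144*x^5 + 145*x^4 - 120*x^3 + 70*x^2 - 24*x + 9) dx. Term by term:
    ∫_0^2 64*x^6 dx = 8192/7;  ∫_0^2 -144*x^5 dx = -1536;  ∫_0^2 145*x^4 dx = 928;
    ∫_0^2 -120*x^3 dx = -480;  ∫_0^2 70*x^2 dx = 560/3;  ∫_0^2 -24*x dx = -48;
    ∫_0^2 9 dx = 18.
  Sum: 8192/7 − 1536 + 928 − 480 + 560/3 − 48 + 18 = 5018/21.
Adding: ||u||_{H^1}^2 = 2042/63 + 5018/21 = 17096/63.


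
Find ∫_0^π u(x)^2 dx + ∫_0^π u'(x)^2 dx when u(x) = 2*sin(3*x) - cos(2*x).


||u||_{H^1(0,π)}^2 = -24 + 45*π/2

u'(x) = 2*sin(2*x) + 6*cos(3*x).
Expand u² and (u')² and integrate term by term on (0, π), using: for integers n ≥ 1, ∫_0^π sin²(nx) dx = ∫_0^π cos²(nx) dx = π/2; for n ≠ n', ∫_0^π sin(nx)sin(n'x) dx = ∫_0^π cos(nx)cos(n'x) dx = 0; and by product-to-sum, ∫_0^π sin(nx)cos(n'x) dx = ½∫_0^π [sin((n+n')x) + sin((n−n')x)] dx, which is 0 when n+n' is even and 2n/(n²−n'²) when n+n' is odd (it need not vanish on (0, π)).
  u² squared terms: (-1)²·∫cos(2x)² dx = 1·π/2 = π/2;  (2)²·∫sin(3x)² dx = 4·π/2 = 2*π.
  u² cross terms: 2·(-1)·(2)·∫cos(2x)·sin(3x) dx = -4·(6/5) = -24/5.
  So ∫_0^π u² dx = π/2 + 2*π − 24/5 = -24/5 + 5*π/2.
  (u')² squared terms: (2)²·∫sin(2x)² dx = 4·π/2 = 2*π;  (6)²·∫cos(3x)² dx = 36·π/2 = 18*π.
  (u')² cross terms: 2·(2)·(6)·∫sin(2x)·cos(3x) dx = 24·(-4/5) = -96/5.
  So ∫_0^π (u')² dx = 2*π + 18*π − 96/5 = -96/5 + 20*π.
||u||_{H^1}^2 = (-24/5 + 5*π/2) + (-96/5 + 20*π) = -24 + 45*π/2.


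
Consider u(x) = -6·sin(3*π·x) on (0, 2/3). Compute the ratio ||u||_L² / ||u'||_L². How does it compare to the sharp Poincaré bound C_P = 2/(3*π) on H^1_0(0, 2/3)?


||u||_L² / ||u'||_L² = 1/(3*π) < C_P = 2/(3*π).

u(x) = -6·sin(3*π·x), so u'(x) = -18*π*cos(3*π*x).
Writing u(x) = A·sin(kπx/L) with A = -6 and k = 2, use ∫_0^L sin²(kπx/L) dx = L/2 and ∫_0^L cos²(kπx/L) dx = L/2.
u² = 36·sin²(3*π·x) and (u')² = 324*π^2·cos²(3*π·x), and each of sin², cos² integrates to L/2 = 1/3 over (0, 2/3).
∫_0^2/3 u² dx = 12, so ||u||_L² = 2*sqrt(3).
∫_0^2/3 (u')² dx = 108*π^2, so ||u'||_L² = 6*sqrt(3)*π.
Ratio ||u||_L² / ||u'||_L² = 1/(3*π).
Sharp Poincaré constant on H^1_0(0, 2/3) is C_P = L/π = 2/(3*π), achieved by sin(3*π/2·x).
This is the k = 2 harmonic; the ratio L/(kπ) is strictly less than C_P = L/π, consistent with the sharp inequality ||u||_L² ≤ C_P ||u'||_L².


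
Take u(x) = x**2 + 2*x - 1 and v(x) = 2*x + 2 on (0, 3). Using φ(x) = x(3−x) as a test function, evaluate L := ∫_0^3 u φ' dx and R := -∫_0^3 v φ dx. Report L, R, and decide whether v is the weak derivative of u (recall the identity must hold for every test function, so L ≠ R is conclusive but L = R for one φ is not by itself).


LHS = -45/2, RHS = -45/2. Yes, v = u' weakly.

u(x) = x**2 + 2*x - 1, classical derivative u'(x) = 2*x + 2.
φ(x) = x(3−x), so φ'(x) = 3 - 2*x.
Note φ(0) = φ(3) = 0, so the boundary term u·φ vanishes.
LHS = ∫_0^3 u(x) φ'(x) dx = ∫_0^3 (-2*x^3 - x^2 + 8*x - 3) dx. Term by term:
  ∫_0^3 -2*x^3 dx = -81/2;  ∫_0^3 -x^2 dx = -9;  ∫_0^3 8*x dx = 36;
  ∫_0^3 -3 dx = -9.
Sum: -81/2 − 9 + 36 − 9 = -45/2.
So LHS = -45/2.
∫_0^3 v(x) φ(x) dx = ∫_0^3 (-2*x^3 + 4*x^2 + 6*x) dx. Term by term:
  ∫_0^3 -2*x^3 dx = -81/2;  ∫_0^3 4*x^2 dx = 36;  ∫_0^3 6*x dx = 27.
Sum: -81/2 + 36 + 27 = 45/2.
So RHS = -∫_0^3 v(x) φ(x) dx = -45/2.
LHS = RHS, so the identity holds for this test φ.
Moreover u is smooth here and v(x) = u'(x) = 2*x + 2 pointwise, so the identity holds for every test function. Hence v is the weak derivative of u.


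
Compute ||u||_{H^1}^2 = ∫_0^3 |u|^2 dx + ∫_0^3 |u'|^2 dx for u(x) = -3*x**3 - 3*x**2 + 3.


||u||_{H^1}^2 = 159381/14

The H^1 norm (squared) on an interval (0, L) is
  ||u||_{H^1}^2 = ∫_0^L u(x)^2 dx + ∫_0^L u'(x)^2 dx.
Compute u'(x) = -9*x**2 - 6*x.
Then u(x)^2 = 9*x**6 + 18*x**5 + 9*x**4 - 18*x**3 - 18*x**2 + 9 and u'(x)^2 = 81*x**4 + 108*x**3 + 36*x**2.
Integrate each monomial from 0 to 3 using ∫_0^3 c·x^n dx = c·3^(n+1)/(n+1):
  ∫_0^3 u(x)^2 dx = ∫_0^3 (9*x^6 + 18*x^5 + 9*x^4 - 18*x^3 - 18*x^2 + 9) dx. Term by term:
    ∫_0^3 9*x^6 dx = 19683/7;  ∫_0^3 18*x^5 dx = 2187;  ∫_0^3 9*x^4 dx = 2187/5;
    ∫_0^3 -18*x^3 dx = -729/2;  ∫_0^3 -18*x^2 dx = -162;  ∫_0^3 9 dx = 27.
  Sum: 19683/7 + 2187 + 2187/5 − 729/2 − 162 + 27 = 345573/70.
  ∫_0^3 u'(x)^2 dx = ∫_0^3 (81*x^4 + 108*x^3 + 36*x^2) dx. Term by term:
    ∫_0^3 81*x^4 dx = 19683/5;  ∫_0^3 108*x^3 dx = 2187;  ∫_0^3 36*x^2 dx = 324.
  Sum: 19683/5 + 2187 + 324 = 32238/5.
Adding: ||u||_{H^1}^2 = 345573/70 + 32238/5 = 159381/14.


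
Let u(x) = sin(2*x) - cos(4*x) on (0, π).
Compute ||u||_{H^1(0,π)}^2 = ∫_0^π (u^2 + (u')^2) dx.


||u||_{H^1(0,π)}^2 = 11*π

u'(x) = 4*sin(4*x) + 2*cos(2*x).
Expand u² and (u')² and integrate term by term on (0, π), using: for integers n ≥ 1, ∫_0^π sin²(nx) dx = ∫_0^π cos²(nx) dx = π/2; for n ≠ n', ∫_0^π sin(nx)sin(n'x) dx = ∫_0^π cos(nx)cos(n'x) dx = 0; and by product-to-sum, ∫_0^π sin(nx)cos(n'x) dx = ½∫_0^π [sin((n+n')x) + sin((n−n')x)] dx, which is 0 when n+n' is even and 2n/(n²−n'²) when n+n' is odd (it need not vanish on (0, π)).
  u² squared terms: (-1)²·∫cos(4x)² dx = 1·π/2 = π/2;  (1)²·∫sin(2x)² dx = 1·π/2 = π/2.
  u² cross terms: 2·(-1)·(1)·∫cos(4x)·sin(2x) dx = -2·(0) = 0.
  So ∫_0^π u² dx = π/2 + π/2 + 0 = π.
  (u')² squared terms: (2)²·∫cos(2x)² dx = 4·π/2 = 2*π;  (4)²·∫sin(4x)² dx = 16·π/2 = 8*π.
  (u')² cross terms: 2·(2)·(4)·∫cos(2x)·sin(4x) dx = 16·(0) = 0.
  So ∫_0^π (u')² dx = 2*π + 8*π + 0 = 10*π.
||u||_{H^1}^2 = (π) + (10*π) = 11*π.


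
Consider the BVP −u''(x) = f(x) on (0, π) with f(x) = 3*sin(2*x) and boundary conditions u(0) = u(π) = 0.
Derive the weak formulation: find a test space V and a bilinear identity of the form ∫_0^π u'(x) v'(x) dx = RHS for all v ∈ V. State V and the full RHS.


V = H^1_0(0, π) (so v(0) = v(π) = 0); weak form: ∫_0^π u'v' dx = ∫_0^π (3*sin(2*x)) v dx for all v ∈ V.

Multiply both sides by a test function v and integrate from 0 to π:
  ∫_0^π −u''(x) v(x) dx = ∫_0^π f(x) v(x) dx.
Integrate the LHS by parts once:
  ∫_0^π −u'' v dx = −[u'(x) v(x)]_0^π + ∫_0^π u'(x) v'(x) dx.
Thus ∫_0^π u'(x) v'(x) dx = ∫_0^π f(x) v(x) dx + [u'(x) v(x)]_0^π.
Choose V so that boundary terms are either known or forced to vanish.
u is Dirichlet: u(0) = u(π) = 0. Let V = H^1_0(0, π); then v(0) = v(π) = 0, and [u' v]_0^π = 0.
Weak formulation: find u (satisfying any essential BC) such that ∫_0^π u'(x) v'(x) dx = ∫_0^π f v dx for all v ∈ V.
Substituting f(x) = 3*sin(2*x), the right-hand side is ∫_0^π (3*sin(2*x)) v dx.


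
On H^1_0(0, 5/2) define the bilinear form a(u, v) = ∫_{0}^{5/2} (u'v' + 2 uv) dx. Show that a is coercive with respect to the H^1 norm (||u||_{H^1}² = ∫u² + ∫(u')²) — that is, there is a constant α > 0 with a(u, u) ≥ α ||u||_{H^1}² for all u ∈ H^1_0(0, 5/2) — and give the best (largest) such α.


α = 1

Coercivity of a(·,·) on H^1_0(0, 5/2) means a(u, u) ≥ α ||u||_{H^1}² for every u ∈ H^1_0.
The interval has length L = 5/2, and Poincaré/coercivity depend only on L. Here a(u, u) = ∫(u')² + (2)·∫u².
Here c = 2 ≥ 1, so a(u,u) = ∫(u')² + c∫u² ≥ ∫(u')² + ∫u² = ||u||_{H^1}², i.e. α = 1 works. No larger α is possible: a(u,u) ≥ α||u||_{H^1}² means (1−α)∫(u')² ≥ (α−c)∫u², and for the modes u_n = sin(nπ(x−x₀)/L) (x₀ the left endpoint) one has ∫u_n²/∫(u_n')² = (L/(nπ))² → 0, so a(u_n,u_n)/||u_n||_{H^1}² → 1. Hence the optimal constant is α = 1.
Therefore α = 1.


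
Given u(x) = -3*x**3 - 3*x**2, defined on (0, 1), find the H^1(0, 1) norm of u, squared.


||u||_{H^1}^2 = 429/7

The H^1 norm (squared) on an interval (0, L) is
  ||u||_{H^1}^2 = ∫_0^L u(x)^2 dx + ∫_0^L u'(x)^2 dx.
Compute u'(x) = -9*x**2 - 6*x.
Then u(x)^2 = 9*x**6 + 18*x**5 + 9*x**4 and u'(x)^2 = 81*x**4 + 108*x**3 + 36*x**2.
Integrate each monomial from 0 to 1 using ∫_0^1 c·x^n dx = c·1^(n+1)/(n+1):
  ∫_0^1 u(x)^2 dx = ∫_0^1 (9*x^6 + 18*x^5 + 9*x^4) dx. Term by term:
    ∫_0^1 9*x^6 dx = 9/7;  ∫_0^1 18*x^5 dx = 3;  ∫_0^1 9*x^4 dx = 9/5.
  Sum: 9/7 + 3 + 9/5 = 213/35.
  ∫_0^1 u'(x)^2 dx = ∫_0^1 (81*x^4 + 108*x^3 + 36*x^2) dx. Term by term:
    ∫_0^1 81*x^4 dx = 81/5;  ∫_0^1 108*x^3 dx = 27;  ∫_0^1 36*x^2 dx = 12.
  Sum: 81/5 + 27 + 12 = 276/5.
Adding: ||u||_{H^1}^2 = 213/35 + 276/5 = 429/7.


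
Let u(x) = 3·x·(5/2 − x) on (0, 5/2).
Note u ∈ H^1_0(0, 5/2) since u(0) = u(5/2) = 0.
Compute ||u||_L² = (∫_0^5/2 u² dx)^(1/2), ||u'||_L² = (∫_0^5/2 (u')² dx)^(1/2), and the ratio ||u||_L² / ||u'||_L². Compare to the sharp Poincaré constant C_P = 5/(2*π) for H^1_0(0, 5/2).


||u||_L² / ||u'||_L² = sqrt(10)/4 < C_P = 5/(2*π).

u(x) = 3·x·(5/2 − x), so u'(x) = 15/2 - 6*x.
u(x) = 3·x·(5/2 − x) vanishes at x = 0 and x = 5/2, so u ∈ H^1_0(0, 5/2). Differentiate via the product rule and integrate the resulting polynomials term by term.
  ∫_0^5/2 u² dx = ∫_0^5/2 (9*x^4 - 45*x^3 + 225*x^2/4) dx. Term by term:
    ∫_0^5/2 9*x^4 dx = 5625/32;  ∫_0^5/2 -45*x^3 dx = -28125/64;  ∫_0^5/2 225*x^2/4 dx = 9375/32.
  Sum: 5625/32 − 28125/64 + 9375/32 = 1875/64.
  ∫_0^5/2 (u')² dx = ∫_0^5/2 (36*x^2 - 90*x + 225/4) dx. Term by term:
    ∫_0^5/2 36*x^2 dx = 375/2;  ∫_0^5/2 -90*x dx = -1125/4;  ∫_0^5/2 225/4 dx = 1125/8.
  Sum: 375/2 − 1125/4 + 1125/8 = 375/8.
∫_0^5/2 u² dx = 1875/64, so ||u||_L² = 25*sqrt(3)/8.
∫_0^5/2 (u')² dx = 375/8, so ||u'||_L² = 5*sqrt(30)/4.
Ratio ||u||_L² / ||u'||_L² = sqrt(10)/4.
Sharp Poincaré constant on H^1_0(0, 5/2) is C_P = L/π = 5/(2*π), achieved by sin(2*π/5·x).
A polynomial bump cannot attain the sharp Poincaré constant (only the first sine eigenfunction does), so the ratio is strictly less than C_P, consistent with ||u||_L² ≤ C_P ||u'||_L².


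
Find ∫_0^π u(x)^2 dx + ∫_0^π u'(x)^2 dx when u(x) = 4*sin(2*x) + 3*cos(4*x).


||u||_{H^1(0,π)}^2 = 233*π/2

u'(x) = -12*sin(4*x) + 8*cos(2*x).
Expand u² and (u')² and integrate term by term on (0, π), using: for integers n ≥ 1, ∫_0^π sin²(nx) dx = ∫_0^π cos²(nx) dx = π/2; for n ≠ n', ∫_0^π sin(nx)sin(n'x) dx = ∫_0^π cos(nx)cos(n'x) dx = 0; and by product-to-sum, ∫_0^π sin(nx)cos(n'x) dx = ½∫_0^π [sin((n+n')x) + sin((n−n')x)] dx, which is 0 when n+n' is even and 2n/(n²−n'²) when n+n' is odd (it need not vanish on (0, π)).
  u² squared terms: (3)²·∫cos(4x)² dx = 9·π/2 = 9*π/2;  (4)²·∫sin(2x)² dx = 16·π/2 = 8*π.
  u² cross terms: 2·(3)·(4)·∫cos(4x)·sin(2x) dx = 24·(0) = 0.
  So ∫_0^π u² dx = 9*π/2 + 8*π + 0 = 25*π/2.
  (u')² squared terms: (-12)²·∫sin(4x)² dx = 144·π/2 = 72*π;  (8)²·∫cos(2x)² dx = 64·π/2 = 32*π.
  (u')² cross terms: 2·(-12)·(8)·∫sin(4x)·cos(2x) dx = -192·(0) = 0.
  So ∫_0^π (u')² dx = 72*π + 32*π + 0 = 104*π.
||u||_{H^1}^2 = (25*π/2) + (104*π) = 233*π/2.


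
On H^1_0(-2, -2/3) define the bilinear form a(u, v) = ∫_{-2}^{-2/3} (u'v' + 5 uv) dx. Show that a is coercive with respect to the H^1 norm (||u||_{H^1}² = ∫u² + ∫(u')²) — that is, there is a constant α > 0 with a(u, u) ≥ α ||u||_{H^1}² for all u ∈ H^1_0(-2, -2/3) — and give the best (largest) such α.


α = 1

Coercivity of a(·,·) on H^1_0(-2, -2/3) means a(u, u) ≥ α ||u||_{H^1}² for every u ∈ H^1_0.
The interval has length L = 4/3, and Poincaré/coercivity depend only on L. Here a(u, u) = ∫(u')² + (5)·∫u².
Here c = 5 ≥ 1, so a(u,u) = ∫(u')² + c∫u² ≥ ∫(u')² + ∫u² = ||u||_{H^1}², i.e. α = 1 works. No larger α is possible: a(u,u) ≥ α||u||_{H^1}² means (1−α)∫(u')² ≥ (α−c)∫u², and for the modes u_n = sin(nπ(x−x₀)/L) (x₀ the left endpoint) one has ∫u_n²/∫(u_n')² = (L/(nπ))² → 0, so a(u_n,u_n)/||u_n||_{H^1}² → 1. Hence the optimal constant is α = 1.
Therefore α = 1.


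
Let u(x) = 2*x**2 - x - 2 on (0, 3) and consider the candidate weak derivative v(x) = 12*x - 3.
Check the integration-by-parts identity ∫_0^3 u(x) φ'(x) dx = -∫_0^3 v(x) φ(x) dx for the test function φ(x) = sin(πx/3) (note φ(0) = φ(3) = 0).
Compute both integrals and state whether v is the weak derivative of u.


LHS = -30/π, RHS = -90/π. No, v is not the weak derivative of u.

u(x) = 2*x**2 - x - 2, classical derivative u'(x) = 4*x - 1.
φ(x) = sin(πx/3), so φ'(x) = π*cos(π*x/3)/3.
Note φ(0) = φ(3) = 0, so the boundary term u·φ vanishes.
LHS = ∫_0^3 u(x) φ'(x) dx = ∫_0^3 (2*π*x^2*cos(π*x/3)/3 - π*x*cos(π*x/3)/3 - 2*π*cos(π*x/3)/3) dx. Term by term:
  ∫_0^3 -2*π*cos(π*x/3)/3 dx = 0;  ∫_0^3 -π*x*cos(π*x/3)/3 dx = 6/π;  ∫_0^3 2*π*x^2*cos(π*x/3)/3 dx = -36/π.
Sum: 0 + 6/π − 36/π = -30/π.
So LHS = -30/π.
∫_0^3 v(x) φ(x) dx = ∫_0^3 (12*x*sin(π*x/3) - 3*sin(π*x/3)) dx. Term by term:
  ∫_0^3 -3*sin(π*x/3) dx = -18/π;  ∫_0^3 12*x*sin(π*x/3) dx = 108/π.
Sum: -18/π + 108/π = 90/π.
So RHS = -∫_0^3 v(x) φ(x) dx = -90/π.
LHS − RHS = 60/π ≠ 0, so the identity fails.
(For a valid weak derivative the identity must hold for EVERY test function, in particular this one. The failure shows v is NOT the weak derivative of u.)
Correct weak derivative would be u'(x) = 4*x - 1.


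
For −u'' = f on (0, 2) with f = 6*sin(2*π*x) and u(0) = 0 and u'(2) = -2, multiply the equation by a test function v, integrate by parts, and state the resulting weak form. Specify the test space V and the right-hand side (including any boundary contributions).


V = {v ∈ H^1(0, 2) : v(0) = 0} (test functions vanish at x = 0 where u is specified); weak form: ∫_0^2 u'v' dx = ∫_0^2 (6*sin(2*π*x)) v dx − 2·v(2) for all v ∈ V.

Multiply both sides by a test function v and integrate from 0 to 2:
  ∫_0^2 −u''(x) v(x) dx = ∫_0^2 f(x) v(x) dx.
Integrate the LHS by parts once:
  ∫_0^2 −u'' v dx = −[u'(x) v(x)]_0^2 + ∫_0^2 u'(x) v'(x) dx.
Thus ∫_0^2 u'(x) v'(x) dx = ∫_0^2 f(x) v(x) dx + [u'(x) v(x)]_0^2.
Choose V so that boundary terms are either known or forced to vanish.
Mixed BC: u(0) = 0 (Dirichlet) and u'(2) = -2 (Neumann). Define V = {v ∈ H^1(0, 2) : v(0) = 0}. Then [u' v]_0^2 = u'(2)·v(2) − u'(0)·0 = − 2·v(2).
Weak formulation: find u (satisfying any essential BC) such that ∫_0^2 u'(x) v'(x) dx = ∫_0^2 f v dx − 2·v(2) for all v ∈ V (Dirichlet at 0 absorbed into V; Neumann datum at x = 2 contributes the boundary term).
Substituting f(x) = 6*sin(2*π*x), the right-hand side is ∫_0^2 (6*sin(2*π*x)) v dx − 2·v(2).


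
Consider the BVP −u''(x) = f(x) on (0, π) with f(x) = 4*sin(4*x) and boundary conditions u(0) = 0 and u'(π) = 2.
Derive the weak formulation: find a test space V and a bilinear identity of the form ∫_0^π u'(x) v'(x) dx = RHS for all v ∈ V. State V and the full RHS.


V = {v ∈ H^1(0, π) : v(0) = 0} (test functions vanish at x = 0 where u is specified); weak form: ∫_0^π u'v' dx = ∫_0^π (4*sin(4*x)) v dx + 2·v(π) for all v ∈ V.

Multiply both sides by a test function v and integrate from 0 to π:
  ∫_0^π −u''(x) v(x) dx = ∫_0^π f(x) v(x) dx.
Integrate the LHS by parts once:
  ∫_0^π −u'' v dx = −[u'(x) v(x)]_0^π + ∫_0^π u'(x) v'(x) dx.
Thus ∫_0^π u'(x) v'(x) dx = ∫_0^π f(x) v(x) dx + [u'(x) v(x)]_0^π.
Choose V so that boundary terms are either known or forced to vanish.
Mixed BC: u(0) = 0 (Dirichlet) and u'(π) = 2 (Neumann). Define V = {v ∈ H^1(0, π) : v(0) = 0}. Then [u' v]_0^π = u'(π)·v(π) − u'(0)·0 = 2·v(π).
Weak formulation: find u (satisfying any essential BC) such that ∫_0^π u'(x) v'(x) dx = ∫_0^π f v dx + 2·v(π) for all v ∈ V (Dirichlet at 0 absorbed into V; Neumann datum at x = π contributes the boundary term).
Substituting f(x) = 4*sin(4*x), the right-hand side is ∫_0^π (4*sin(4*x)) v dx + 2·v(π).


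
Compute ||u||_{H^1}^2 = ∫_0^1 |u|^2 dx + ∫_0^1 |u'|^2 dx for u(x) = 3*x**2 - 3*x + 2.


||u||_{H^1}^2 = 53/10

The H^1 norm (squared) on an interval (0, L) is
  ||u||_{H^1}^2 = ∫_0^L u(x)^2 dx + ∫_0^L u'(x)^2 dx.
Compute u'(x) = 6*x - 3.
Then u(x)^2 = 9*x**4 - 18*x**3 + 21*x**2 - 12*x + 4 and u'(x)^2 = 36*x**2 - 36*x + 9.
Integrate each monomial from 0 to 1 using ∫_0^1 c·x^n dx = c·1^(n+1)/(n+1):
  ∫_0^1 u(x)^2 dx = ∫_0^1 (9*x^4 - 18*x^3 + 21*x^2 - 12*x + 4) dx. Term by term:
    ∫_0^1 9*x^4 dx = 9/5;  ∫_0^1 -18*x^3 dx = -9/2;  ∫_0^1 21*x^2 dx = 7;
    ∫_0^1 -12*x dx = -6;  ∫_0^1 4 dx = 4.
  Sum: 9/5 − 9/2 + 7 − 6 + 4 = 23/10.
  ∫_0^1 u'(x)^2 dx = ∫_0^1 (36*x^2 - 36*x + 9) dx. Term by term:
    ∫_0^1 36*x^2 dx = 12;  ∫_0^1 -36*x dx = -18;  ∫_0^1 9 dx = 9.
  Sum: 12 − 18 + 9 = 3.
Adding: ||u||_{H^1}^2 = 23/10 + 3 = 53/10.


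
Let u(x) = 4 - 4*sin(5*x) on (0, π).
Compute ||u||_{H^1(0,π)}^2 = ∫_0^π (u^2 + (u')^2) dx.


||u||_{H^1(0,π)}^2 = -64/5 + 224*π

u'(x) = -20*cos(5*x).
Expand u² and (u')² and integrate term by term on (0, π), using: for integers n ≥ 1, ∫_0^π sin²(nx) dx = ∫_0^π cos²(nx) dx = π/2; for n ≠ n', ∫_0^π sin(nx)sin(n'x) dx = ∫_0^π cos(nx)cos(n'x) dx = 0; and by product-to-sum, ∫_0^π sin(nx)cos(n'x) dx = ½∫_0^π [sin((n+n')x) + sin((n−n')x)] dx, which is 0 when n+n' is even and 2n/(n²−n'²) when n+n' is odd (it need not vanish on (0, π)). For the constant mode: ∫_0^π 1 dx = π, ∫_0^π cos(nx) dx = 0, ∫_0^π sin(nx) dx = (1−(−1)^n)/n.
  u² squared terms: (4)²·∫1 dx = 16·π = 16*π;  (-4)²·∫sin(5x)² dx = 16·π/2 = 8*π.
  u² cross terms: 2·(4)·(-4)·∫1·sin(5x) dx = -32·(2/5) = -64/5.
  So ∫_0^π u² dx = 16*π + 8*π − 64/5 = -64/5 + 24*π.
  (u')² squared terms: (-20)²·∫cos(5x)² dx = 400·π/2 = 200*π.
  So ∫_0^π (u')² dx = 200*π.
||u||_{H^1}^2 = (-64/5 + 24*π) + (200*π) = -64/5 + 224*π.


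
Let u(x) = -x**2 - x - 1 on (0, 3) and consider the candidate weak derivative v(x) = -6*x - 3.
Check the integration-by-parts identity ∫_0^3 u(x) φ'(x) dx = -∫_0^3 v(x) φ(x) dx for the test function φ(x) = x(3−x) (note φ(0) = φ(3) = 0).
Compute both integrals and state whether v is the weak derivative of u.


LHS = 18, RHS = 54. No, v is not the weak derivative of u.

u(x) = -x**2 - x - 1, classical derivative u'(x) = -2*x - 1.
φ(x) = x(3−x), so φ'(x) = 3 - 2*x.
Note φ(0) = φ(3) = 0, so the boundary term u·φ vanishes.
LHS = ∫_0^3 u(x) φ'(x) dx = ∫_0^3 (2*x^3 - x^2 - x - 3) dx. Term by term:
  ∫_0^3 2*x^3 dx = 81/2;  ∫_0^3 -x^2 dx = -9;  ∫_0^3 -x dx = -9/2;
  ∫_0^3 -3 dx = -9.
Sum: 81/2 − 9 − 9/2 − 9 = 18.
So LHS = 18.
∫_0^3 v(x) φ(x) dx = ∫_0^3 (6*x^3 - 15*x^2 - 9*x) dx. Term by term:
  ∫_0^3 6*x^3 dx = 243/2;  ∫_0^3 -15*x^2 dx = -135;  ∫_0^3 -9*x dx = -81/2.
Sum: 243/2 − 135 − 81/2 = -54.
So RHS = -∫_0^3 v(x) φ(x) dx = 54.
LHS − RHS = -36 ≠ 0, so the identity fails.
(For a valid weak derivative the identity must hold for EVERY test function, in particular this one. The failure shows v is NOT the weak derivative of u.)
Correct weak derivative would be u'(x) = -2*x - 1.


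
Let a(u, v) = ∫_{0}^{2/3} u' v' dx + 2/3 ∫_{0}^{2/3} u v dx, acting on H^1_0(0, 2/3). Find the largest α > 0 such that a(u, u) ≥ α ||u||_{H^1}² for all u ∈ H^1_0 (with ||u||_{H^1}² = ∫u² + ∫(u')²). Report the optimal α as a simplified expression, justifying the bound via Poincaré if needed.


α = (8 + 27*π^2)/(3*(4 + 9*π^2))

Coercivity of a(·,·) on H^1_0(0, 2/3) means a(u, u) ≥ α ||u||_{H^1}² for every u ∈ H^1_0.
The interval has length L = 2/3, and Poincaré/coercivity depend only on L. Here a(u, u) = ∫(u')² + (2/3)·∫u².
Here 0 < c = 2/3 < 1. The condition a(u,u) ≥ α||u||_{H^1}² reads (1−α)∫(u')² ≥ (α−c)∫u². Any admissible α is ≤ 1 (rapidly oscillating u have ∫u²/∫(u')² → 0), and α = 1 would force 0 ≥ (1−c)∫u², impossible since c < 1; so 1−α > 0. By the sharp Poincaré inequality on H^1_0 of an interval of length L, ∫(u')² ≥ (π/L)²∫u² with equality for the first sine mode sin(π(x−x₀)/L) (x₀ the left endpoint), so the inequality holds for all u iff (1−α)(π/L)² ≥ α − c, i.e. α ≤ ((π/L)² + c)/((π/L)² + 1) = (1 + c(L/π)²)/(1 + (L/π)²). With (π/L)² = 9*π^2/4 and c = 2/3, the largest admissible constant is α = ((π/L)² + c)/((π/L)² + 1).
Simplifying, α = (8 + 27*π^2)/(3*(4 + 9*π^2)).


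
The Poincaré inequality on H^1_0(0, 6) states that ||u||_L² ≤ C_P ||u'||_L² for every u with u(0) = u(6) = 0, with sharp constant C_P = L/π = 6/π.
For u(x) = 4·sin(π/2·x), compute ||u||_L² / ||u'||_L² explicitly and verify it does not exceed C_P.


||u||_L² / ||u'||_L² = 2/π < C_P = 6/π.

u(x) = 4·sin(π/2·x), so u'(x) = 2*π*cos(π*x/2).
Writing u(x) = A·sin(kπx/L) with A = 4 and k = 3, use ∫_0^L sin²(kπx/L) dx = L/2 and ∫_0^L cos²(kπx/L) dx = L/2.
u² = 16·sin²(π/2·x) and (u')² = 4*π^2·cos²(π/2·x), and each of sin², cos² integrates to L/2 = 3 over (0, 6).
∫_0^6 u² dx = 48, so ||u||_L² = 4*sqrt(3).
∫_0^6 (u')² dx = 12*π^2, so ||u'||_L² = 2*sqrt(3)*π.
Ratio ||u||_L² / ||u'||_L² = 2/π.
Sharp Poincaré constant on H^1_0(0, 6) is C_P = L/π = 6/π, achieved by sin(π/6·x).
This is the k = 3 harmonic; the ratio L/(kπ) is strictly less than C_P = L/π, consistent with the sharp inequality ||u||_L² ≤ C_P ||u'||_L².


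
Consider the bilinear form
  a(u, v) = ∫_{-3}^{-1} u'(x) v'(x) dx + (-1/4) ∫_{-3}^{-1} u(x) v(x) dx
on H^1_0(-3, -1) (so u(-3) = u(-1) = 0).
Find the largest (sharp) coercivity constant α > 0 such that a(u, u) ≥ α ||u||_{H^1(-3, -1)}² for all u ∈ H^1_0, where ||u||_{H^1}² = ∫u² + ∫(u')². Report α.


α = (-1 + π^2)/(4 + π^2)

Coercivity of a(·,·) on H^1_0(-3, -1) means a(u, u) ≥ α ||u||_{H^1}² for every u ∈ H^1_0.
The interval has length L = 2, and Poincaré/coercivity depend only on L. Here a(u, u) = ∫(u')² + (-1/4)·∫u².
Here c = -1/4 < 0 with |c| < (π/L)² = π^2/4, so coercivity still holds. The condition a(u,u) ≥ α||u||_{H^1}² reads (1−α)∫(u')² ≥ (α−c)∫u². Any admissible α is ≤ 1 (rapidly oscillating u have ∫u²/∫(u')² → 0), and α = 1 would force 0 ≥ (1−c)∫u², impossible since c < 1; so 1−α > 0. By the sharp Poincaré inequality on H^1_0 of an interval of length L, ∫(u')² ≥ (π/L)²∫u² with equality for the first sine mode sin(π(x−x₀)/L) (x₀ the left endpoint), so the inequality holds for all u iff (1−α)(π/L)² ≥ α − c, i.e. α ≤ ((π/L)² + c)/((π/L)² + 1) = (1 + c(L/π)²)/(1 + (L/π)²). (Direct route, valid since c ≤ 0: Poincaré gives c∫u² ≥ c(L/π)²∫(u')², so a(u,u) ≥ (1 + c(L/π)²)∫(u')², while ||u||_{H^1}² ≤ (1 + (L/π)²)∫(u')²; dividing yields the same α.) With (π/L)² = π^2/4 and c = -1/4, the largest admissible constant is α = ((π/L)² + c)/((π/L)² + 1).
Simplifying, α = (-1 + π^2)/(4 + π^2).


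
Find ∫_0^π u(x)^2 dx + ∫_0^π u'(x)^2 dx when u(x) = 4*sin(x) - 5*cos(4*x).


||u||_{H^1(0,π)}^2 = 272/3 + 457*π/2

u'(x) = 20*sin(4*x) + 4*cos(x).
Expand u² and (u')² and integrate term by term on (0, π), using: for integers n ≥ 1, ∫_0^π sin²(nx) dx = ∫_0^π cos²(nx) dx = π/2; for n ≠ n', ∫_0^π sin(nx)sin(n'x) dx = ∫_0^π cos(nx)cos(n'x) dx = 0; and by product-to-sum, ∫_0^π sin(nx)cos(n'x) dx = ½∫_0^π [sin((n+n')x) + sin((n−n')x)] dx, which is 0 when n+n' is even and 2n/(n²−n'²) when n+n' is odd (it need not vanish on (0, π)).
  u² squared terms: (-5)²·∫cos(4x)² dx = 25·π/2 = 25*π/2;  (4)²·∫sin(x)² dx = 16·π/2 = 8*π.
  u² cross terms: 2·(-5)·(4)·∫cos(4x)·sin(x) dx = -40·(-2/15) = 16/3.
  So ∫_0^π u² dx = 25*π/2 + 8*π + 16/3 = 16/3 + 41*π/2.
  (u')² squared terms: (4)²·∫cos(x)² dx = 16·π/2 = 8*π;  (20)²·∫sin(4x)² dx = 400·π/2 = 200*π.
  (u')² cross terms: 2·(4)·(20)·∫cos(x)·sin(4x) dx = 160·(8/15) = 256/3.
  So ∫_0^π (u')² dx = 8*π + 200*π + 256/3 = 256/3 + 208*π.
||u||_{H^1}^2 = (16/3 + 41*π/2) + (256/3 + 208*π) = 272/3 + 457*π/2.


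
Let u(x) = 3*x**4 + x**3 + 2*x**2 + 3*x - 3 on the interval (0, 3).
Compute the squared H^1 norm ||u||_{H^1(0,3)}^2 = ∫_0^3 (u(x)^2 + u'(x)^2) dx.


||u||_{H^1}^2 = 12910203/140

The H^1 norm (squared) on an interval (0, L) is
  ||u||_{H^1}^2 = ∫_0^L u(x)^2 dx + ∫_0^L u'(x)^2 dx.
Compute u'(x) = 12*x**3 + 3*x**2 + 4*x + 3.
Then u(x)^2 = 9*x**8 + 6*x**7 + 13*x**6 + 22*x**5 - 8*x**4 + 6*x**3 - 3*x**2 - 18*x + 9 and u'(x)^2 = 144*x**6 + 72*x**5 + 105*x**4 + 96*x**3 + 34*x**2 + 24*x + 9.
Integrate each monomial from 0 to 3 using ∫_0^3 c·x^n dx = c·3^(n+1)/(n+1):
  ∫_0^3 u(x)^2 dx = ∫_0^3 (9*x^8 + 6*x^7 + 13*x^6 + 22*x^5 - 8*x^4 + 6*x^3 - 3*x^2 - 18*x + 9) dx. Term by term:
    ∫_0^3 9*x^8 dx = 19683;  ∫_0^3 6*x^7 dx = 19683/4;  ∫_0^3 13*x^6 dx = 28431/7;
    ∫_0^3 22*x^5 dx = 2673;  ∫_0^3 -8*x^4 dx = -1944/5;  ∫_0^3 6*x^3 dx = 243/2;
    ∫_0^3 -3*x^2 dx = -27;  ∫_0^3 -18*x dx = -81;  ∫_0^3 9 dx = 27.
  Sum: 19683 + 19683/4 + 28431/7 + 2673 − 1944/5 + 243/2 − 27 − 81 + 27 = 4338603/140.
  ∫_0^3 u'(x)^2 dx = ∫_0^3 (144*x^6 + 72*x^5 + 105*x^4 + 96*x^3 + 34*x^2 + 24*x + 9) dx. Term by term:
    ∫_0^3 144*x^6 dx = 314928/7;  ∫_0^3 72*x^5 dx = 8748;  ∫_0^3 105*x^4 dx = 5103;
    ∫_0^3 96*x^3 dx = 1944;  ∫_0^3 34*x^2 dx = 306;  ∫_0^3 24*x dx = 108;
    ∫_0^3 9 dx = 27.
  Sum: 314928/7 + 8748 + 5103 + 1944 + 306 + 108 + 27 = 428580/7.
Adding: ||u||_{H^1}^2 = 4338603/140 + 428580/7 = 12910203/140.


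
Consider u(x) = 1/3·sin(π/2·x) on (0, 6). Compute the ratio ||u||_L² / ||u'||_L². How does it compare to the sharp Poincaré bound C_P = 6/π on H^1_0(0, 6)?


||u||_L² / ||u'||_L² = 2/π < C_P = 6/π.

u(x) = 1/3·sin(π/2·x), so u'(x) = π*cos(π*x/2)/6.
Writing u(x) = A·sin(kπx/L) with A = 1/3 and k = 3, use ∫_0^L sin²(kπx/L) dx = L/2 and ∫_0^L cos²(kπx/L) dx = L/2.
u² = 1/9·sin²(π/2·x) and (u')² = π^2/36·cos²(π/2·x), and each of sin², cos² integrates to L/2 = 3 over (0, 6).
∫_0^6 u² dx = 1/3, so ||u||_L² = sqrt(3)/3.
∫_0^6 (u')² dx = π^2/12, so ||u'||_L² = sqrt(3)*π/6.
Ratio ||u||_L² / ||u'||_L² = 2/π.
Sharp Poincaré constant on H^1_0(0, 6) is C_P = L/π = 6/π, achieved by sin(π/6·x).
This is the k = 3 harmonic; the ratio L/(kπ) is strictly less than C_P = L/π, consistent with the sharp inequality ||u||_L² ≤ C_P ||u'||_L².


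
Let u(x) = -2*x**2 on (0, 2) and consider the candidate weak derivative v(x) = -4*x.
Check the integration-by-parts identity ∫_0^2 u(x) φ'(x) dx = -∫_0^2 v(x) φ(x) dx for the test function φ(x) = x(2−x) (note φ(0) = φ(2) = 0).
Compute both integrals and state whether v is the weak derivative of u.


LHS = 16/3, RHS = 16/3. Yes, v = u' weakly.

u(x) = -2*x**2, classical derivative u'(x) = -4*x.
φ(x) = x(2−x), so φ'(x) = 2 - 2*x.
Note φ(0) = φ(2) = 0, so the boundary term u·φ vanishes.
LHS = ∫_0^2 u(x) φ'(x) dx = ∫_0^2 (4*x^3 - 4*x^2) dx. Term by term:
  ∫_0^2 4*x^3 dx = 16;  ∫_0^2 -4*x^2 dx = -32/3.
Sum: 16 − 32/3 = 16/3.
So LHS = 16/3.
∫_0^2 v(x) φ(x) dx = ∫_0^2 (4*x^3 - 8*x^2) dx. Term by term:
  ∫_0^2 4*x^3 dx = 16;  ∫_0^2 -8*x^2 dx = -64/3.
Sum: 16 − 64/3 = -16/3.
So RHS = -∫_0^2 v(x) φ(x) dx = 16/3.
LHS = RHS, so the identity holds for this test φ.
Moreover u is smooth here and v(x) = u'(x) = -4*x pointwise, so the identity holds for every test function. Hence v is the weak derivative of u.


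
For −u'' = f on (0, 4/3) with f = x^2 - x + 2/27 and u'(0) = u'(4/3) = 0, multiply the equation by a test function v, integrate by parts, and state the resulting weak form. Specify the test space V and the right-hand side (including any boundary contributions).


V = H^1(0, 4/3) (no boundary constraint on v; u is determined up to an additive constant); weak form: ∫_0^4/3 u'v' dx = ∫_0^4/3 (x^2 - x + 2/27) v dx for all v ∈ V.

Multiply both sides by a test function v and integrate from 0 to 4/3:
  ∫_0^4/3 −u''(x) v(x) dx = ∫_0^4/3 f(x) v(x) dx.
Integrate the LHS by parts once:
  ∫_0^4/3 −u'' v dx = −[u'(x) v(x)]_0^4/3 + ∫_0^4/3 u'(x) v'(x) dx.
Thus ∫_0^4/3 u'(x) v'(x) dx = ∫_0^4/3 f(x) v(x) dx + [u'(x) v(x)]_0^4/3.
Choose V so that boundary terms are either known or forced to vanish.
u has homogeneous Neumann: u'(0) = u'(4/3) = 0. So [u' v]_0^4/3 = 0·v(4/3) − 0·v(0) = 0 for any v; take V = H^1(0, 4/3).
Weak formulation: find u (satisfying any essential BC) such that ∫_0^4/3 u'(x) v'(x) dx = ∫_0^4/3 f v dx for all v ∈ V (homogeneous Neumann, so boundary terms vanish).
Substituting f(x) = x^2 - x + 2/27, the right-hand side is ∫_0^4/3 (x^2 - x + 2/27) v dx.
Compatibility check (pure Neumann): taking v ≡ 1 ∈ V gives 0 = ∫_0^4/3 f dx + (0) − (0), i.e. ∫_0^4/3 f dx must equal u'(0) − u'(4/3) = 0. Indeed ∫_0^4/3 (x^2 - x + 2/27) dx = 0, so the data are compatible. The solution is then unique only up to an additive constant (fix it e.g. by requiring ∫_0^4/3 u dx = 0).


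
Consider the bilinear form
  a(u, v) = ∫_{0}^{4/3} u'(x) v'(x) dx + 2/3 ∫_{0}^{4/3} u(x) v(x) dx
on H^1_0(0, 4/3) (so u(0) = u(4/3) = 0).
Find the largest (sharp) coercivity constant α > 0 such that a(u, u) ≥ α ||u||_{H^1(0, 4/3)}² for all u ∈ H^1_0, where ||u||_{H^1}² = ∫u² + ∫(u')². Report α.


α = (32 + 27*π^2)/(3*(16 + 9*π^2))

Coercivity of a(·,·) on H^1_0(0, 4/3) means a(u, u) ≥ α ||u||_{H^1}² for every u ∈ H^1_0.
The interval has length L = 4/3, and Poincaré/coercivity depend only on L. Here a(u, u) = ∫(u')² + (2/3)·∫u².
Here 0 < c = 2/3 < 1. The condition a(u,u) ≥ α||u||_{H^1}² reads (1−α)∫(u')² ≥ (α−c)∫u². Any admissible α is ≤ 1 (rapidly oscillating u have ∫u²/∫(u')² → 0), and α = 1 would force 0 ≥ (1−c)∫u², impossible since c < 1; so 1−α > 0. By the sharp Poincaré inequality on H^1_0 of an interval of length L, ∫(u')² ≥ (π/L)²∫u² with equality for the first sine mode sin(π(x−x₀)/L) (x₀ the left endpoint), so the inequality holds for all u iff (1−α)(π/L)² ≥ α − c, i.e. α ≤ ((π/L)² + c)/((π/L)² + 1) = (1 + c(L/π)²)/(1 + (L/π)²). With (π/L)² = 9*π^2/16 and c = 2/3, the largest admissible constant is α = ((π/L)² + c)/((π/L)² + 1).
Simplifying, α = (32 + 27*π^2)/(3*(16 + 9*π^2)).


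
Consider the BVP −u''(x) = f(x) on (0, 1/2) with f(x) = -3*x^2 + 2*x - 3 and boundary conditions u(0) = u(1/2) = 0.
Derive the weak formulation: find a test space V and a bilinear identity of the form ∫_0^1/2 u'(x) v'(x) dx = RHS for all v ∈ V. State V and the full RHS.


V = H^1_0(0, 1/2) (so v(0) = v(1/2) = 0); weak form: ∫_0^1/2 u'v' dx = ∫_0^1/2 (-3*x^2 + 2*x - 3) v dx for all v ∈ V.

Multiply both sides by a test function v and integrate from 0 to 1/2:
  ∫_0^1/2 −u''(x) v(x) dx = ∫_0^1/2 f(x) v(x) dx.
Integrate the LHS by parts once:
  ∫_0^1/2 −u'' v dx = −[u'(x) v(x)]_0^1/2 + ∫_0^1/2 u'(x) v'(x) dx.
Thus ∫_0^1/2 u'(x) v'(x) dx = ∫_0^1/2 f(x) v(x) dx + [u'(x) v(x)]_0^1/2.
Choose V so that boundary terms are either known or forced to vanish.
u is Dirichlet: u(0) = u(1/2) = 0. Let V = H^1_0(0, 1/2); then v(0) = v(1/2) = 0, and [u' v]_0^1/2 = 0.
Weak formulation: find u (satisfying any essential BC) such that ∫_0^1/2 u'(x) v'(x) dx = ∫_0^1/2 f v dx for all v ∈ V.
Substituting f(x) = -3*x^2 + 2*x - 3, the right-hand side is ∫_0^1/2 (-3*x^2 + 2*x - 3) v dx.


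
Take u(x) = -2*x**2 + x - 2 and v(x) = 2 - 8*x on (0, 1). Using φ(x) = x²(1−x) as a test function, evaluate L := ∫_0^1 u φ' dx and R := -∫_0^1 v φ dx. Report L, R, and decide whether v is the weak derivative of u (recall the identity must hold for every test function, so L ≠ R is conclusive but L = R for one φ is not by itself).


LHS = 7/60, RHS = 7/30. No, v is not the weak derivative of u.

u(x) = -2*x**2 + x - 2, classical derivative u'(x) = 1 - 4*x.
φ(x) = x²(1−x), so φ'(x) = x*(2 - 3*x).
Note φ(0) = φ(1) = 0, so the boundary term u·φ vanishes.
LHS = ∫_0^1 u(x) φ'(x) dx = ∫_0^1 (6*x^4 - 7*x^3 + 8*x^2 - 4*x) dx. Term by term:
  ∫_0^1 6*x^4 dx = 6/5;  ∫_0^1 -7*x^3 dx = -7/4;  ∫_0^1 8*x^2 dx = 8/3;
  ∫_0^1 -4*x dx = -2.
Sum: 6/5 − 7/4 + 8/3 − 2 = 7/60.
So LHS = 7/60.
∫_0^1 v(x) φ(x) dx = ∫_0^1 (8*x^4 - 10*x^3 + 2*x^2) dx. Term by term:
  ∫_0^1 8*x^4 dx = 8/5;  ∫_0^1 -10*x^3 dx = -5/2;  ∫_0^1 2*x^2 dx = 2/3.
Sum: 8/5 − 5/2 + 2/3 = -7/30.
So RHS = -∫_0^1 v(x) φ(x) dx = 7/30.
LHS − RHS = -7/60 ≠ 0, so the identity fails.
(For a valid weak derivative the identity must hold for EVERY test function, in particular this one. The failure shows v is NOT the weak derivative of u.)
Correct weak derivative would be u'(x) = 1 - 4*x.


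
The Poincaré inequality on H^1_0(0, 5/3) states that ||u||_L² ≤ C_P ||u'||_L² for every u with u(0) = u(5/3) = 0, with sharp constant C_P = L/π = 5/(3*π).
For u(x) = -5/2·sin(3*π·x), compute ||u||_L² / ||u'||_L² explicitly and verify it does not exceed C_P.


||u||_L² / ||u'||_L² = 1/(3*π) < C_P = 5/(3*π).

u(x) = -5/2·sin(3*π·x), so u'(x) = -15*π*cos(3*π*x)/2.
Writing u(x) = A·sin(kπx/L) with A = -5/2 and k = 5, use ∫_0^L sin²(kπx/L) dx = L/2 and ∫_0^L cos²(kπx/L) dx = L/2.
u² = 25/4·sin²(3*π·x) and (u')² = 225*π^2/4·cos²(3*π·x), and each of sin², cos² integrates to L/2 = 5/6 over (0, 5/3).
∫_0^5/3 u² dx = 125/24, so ||u||_L² = 5*sqrt(30)/12.
∫_0^5/3 (u')² dx = 375*π^2/8, so ||u'||_L² = 5*sqrt(30)*π/4.
Ratio ||u||_L² / ||u'||_L² = 1/(3*π).
Sharp Poincaré constant on H^1_0(0, 5/3) is C_P = L/π = 5/(3*π), achieved by sin(3*π/5·x).
This is the k = 5 harmonic; the ratio L/(kπ) is strictly less than C_P = L/π, consistent with the sharp inequality ||u||_L² ≤ C_P ||u'||_L².


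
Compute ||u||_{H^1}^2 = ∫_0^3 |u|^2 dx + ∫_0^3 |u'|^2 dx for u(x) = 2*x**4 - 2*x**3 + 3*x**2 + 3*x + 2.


||u||_{H^1}^2 = 1563519/70

The H^1 norm (squared) on an interval (0, L) is
  ||u||_{H^1}^2 = ∫_0^L u(x)^2 dx + ∫_0^L u'(x)^2 dx.
Compute u'(x) = 8*x**3 - 6*x**2 + 6*x + 3.
Then u(x)^2 = 4*x**8 - 8*x**7 + 16*x**6 + 5*x**4 + 10*x**3 + 21*x**2 + 12*x + 4 and u'(x)^2 = 64*x**6 - 96*x**5 + 132*x**4 - 24*x**3 + 36*x + 9.
Integrate each monomial from 0 to 3 using ∫_0^3 c·x^n dx = c·3^(n+1)/(n+1):
  ∫_0^3 u(x)^2 dx = ∫_0^3 (4*x^8 - 8*x^7 + 16*x^6 + 5*x^4 + 10*x^3 + 21*x^2 + 12*x + 4) dx. Term by term:
    ∫_0^3 4*x^8 dx = 8748;  ∫_0^3 -8*x^7 dx = -6561;  ∫_0^3 16*x^6 dx = 34992/7;
    ∫_0^3 5*x^4 dx = 243;  ∫_0^3 10*x^3 dx = 405/2;  ∫_0^3 21*x^2 dx = 189;
    ∫_0^3 12*x dx = 54;  ∫_0^3 4 dx = 12.
  Sum: 8748 − 6561 + 34992/7 + 243 + 405/2 + 189 + 54 + 12 = 110409/14.
  ∫_0^3 u'(x)^2 dx = ∫_0^3 (64*x^6 - 96*x^5 + 132*x^4 - 24*x^3 + 36*x + 9) dx. Term by term:
    ∫_0^3 64*x^6 dx = 139968/7;  ∫_0^3 -96*x^5 dx = -11664;  ∫_0^3 132*x^4 dx = 32076/5;
    ∫_0^3 -24*x^3 dx = -486;  ∫_0^3 36*x dx = 162;  ∫_0^3 9 dx = 27.
  Sum: 139968/7 − 11664 + 32076/5 − 486 + 162 + 27 = 505737/35.
Adding: ||u||_{H^1}^2 = 110409/14 + 505737/35 = 1563519/70.


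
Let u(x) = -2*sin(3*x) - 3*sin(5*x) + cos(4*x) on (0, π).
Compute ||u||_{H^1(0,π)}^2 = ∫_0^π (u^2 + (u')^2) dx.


||u||_{H^1(0,π)}^2 = -1156/21 + 291*π/2

u'(x) = -4*sin(4*x) - 6*cos(3*x) - 15*cos(5*x).
Expand u² and (u')² and integrate term by term on (0, π), using: for integers n ≥ 1, ∫_0^π sin²(nx) dx = ∫_0^π cos²(nx) dx = π/2; for n ≠ n', ∫_0^π sin(nx)sin(n'x) dx = ∫_0^π cos(nx)cos(n'x) dx = 0; and by product-to-sum, ∫_0^π sin(nx)cos(n'x) dx = ½∫_0^π [sin((n+n')x) + sin((n−n')x)] dx, which is 0 when n+n' is even and 2n/(n²−n'²) when n+n' is odd (it need not vanish on (0, π)).
  u² squared terms: (-3)²·∫sin(5x)² dx = 9·π/2 = 9*π/2;  (-2)²·∫sin(3x)² dx = 4·π/2 = 2*π;  (1)²·∫cos(4x)² dx = 1·π/2 = π/2.
  u² cross terms: 2·(-3)·(-2)·∫sin(5x)·sin(3x) dx = 12·(0) = 0;  2·(-3)·(1)·∫sin(5x)·cos(4x) dx = -6·(10/9) = -20/3;  2·(-2)·(1)·∫sin(3x)·cos(4x) dx = -4·(-6/7) = 24/7.
  So ∫_0^π u² dx = 9*π/2 + 2*π + π/2 + 0 − 20/3 + 24/7 = -68/21 + 7*π.
  (u')² squared terms: (-15)²·∫cos(5x)² dx = 225·π/2 = 225*π/2;  (-6)²·∫cos(3x)² dx = 36·π/2 = 18*π;  (-4)²·∫sin(4x)² dx = 16·π/2 = 8*π.
  (u')² cross terms: 2·(-15)·(-6)·∫cos(5x)·cos(3x) dx = 180·(0) = 0;  2·(-15)·(-4)·∫cos(5x)·sin(4x) dx = 120·(-8/9) = -320/3;  2·(-6)·(-4)·∫cos(3x)·sin(4x) dx = 48·(8/7) = 384/7.
  So ∫_0^π (u')² dx = 225*π/2 + 18*π + 8*π + 0 − 320/3 + 384/7 = -1088/21 + 277*π/2.
||u||_{H^1}^2 = (-68/21 + 7*π) + (-1088/21 + 277*π/2) = -1156/21 + 291*π/2.


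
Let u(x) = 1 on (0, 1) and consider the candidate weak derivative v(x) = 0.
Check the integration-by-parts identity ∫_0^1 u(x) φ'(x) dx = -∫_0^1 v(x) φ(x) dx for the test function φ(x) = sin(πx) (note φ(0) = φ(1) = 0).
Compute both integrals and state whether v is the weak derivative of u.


LHS = 0, RHS = 0. Yes, v = u' weakly.

u(x) = 1, classical derivative u'(x) = 0.
φ(x) = sin(πx), so φ'(x) = π*cos(π*x).
Note φ(0) = φ(1) = 0, so the boundary term u·φ vanishes.
LHS = ∫_0^1 u(x) φ'(x) dx = ∫_0^1 (π*cos(π*x)) dx. Term by term:
  ∫_0^1 π*cos(π*x) dx = 0.
So LHS = 0.
∫_0^1 v(x) φ(x) dx = ∫_0^1 (0) dx. Term by term:
  ∫_0^1 0 dx = 0.
So RHS = -∫_0^1 v(x) φ(x) dx = 0.
LHS = RHS, so the identity holds for this test φ.
Moreover u is smooth here and v(x) = u'(x) = 0 pointwise, so the identity holds for every test function. Hence v is the weak derivative of u.


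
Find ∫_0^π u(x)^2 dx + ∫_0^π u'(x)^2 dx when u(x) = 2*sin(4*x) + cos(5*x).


||u||_{H^1(0,π)}^2 = -832/9 + 47*π

u'(x) = -5*sin(5*x) + 8*cos(4*x).
Expand u² and (u')² and integrate term by term on (0, π), using: for integers n ≥ 1, ∫_0^π sin²(nx) dx = ∫_0^π cos²(nx) dx = π/2; for n ≠ n', ∫_0^π sin(nx)sin(n'x) dx = ∫_0^π cos(nx)cos(n'x) dx = 0; and by product-to-sum, ∫_0^π sin(nx)cos(n'x) dx = ½∫_0^π [sin((n+n')x) + sin((n−n')x)] dx, which is 0 when n+n' is even and 2n/(n²−n'²) when n+n' is odd (it need not vanish on (0, π)).
  u² squared terms: (2)²·∫sin(4x)² dx = 4·π/2 = 2*π;  (1)²·∫cos(5x)² dx = 1·π/2 = π/2.
  u² cross terms: 2·(2)·(1)·∫sin(4x)·cos(5x) dx = 4·(-8/9) = -32/9.
  So ∫_0^π u² dx = 2*π + π/2 − 32/9 = -32/9 + 5*π/2.
  (u')² squared terms: (-5)²·∫sin(5x)² dx = 25·π/2 = 25*π/2;  (8)²·∫cos(4x)² dx = 64·π/2 = 32*π.
  (u')² cross terms: 2·(-5)·(8)·∫sin(5x)·cos(4x) dx = -80·(10/9) = -800/9.
  So ∫_0^π (u')² dx = 25*π/2 + 32*π − 800/9 = -800/9 + 89*π/2.
||u||_{H^1}^2 = (-32/9 + 5*π/2) + (-800/9 + 89*π/2) = -832/9 + 47*π.


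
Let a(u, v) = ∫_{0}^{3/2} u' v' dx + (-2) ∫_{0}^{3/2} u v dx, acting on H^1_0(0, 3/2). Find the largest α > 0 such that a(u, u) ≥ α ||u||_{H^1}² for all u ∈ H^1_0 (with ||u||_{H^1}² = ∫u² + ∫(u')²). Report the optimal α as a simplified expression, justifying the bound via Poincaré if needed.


α = 2*(-9 + 2*π^2)/(9 + 4*π^2)

Coercivity of a(·,·) on H^1_0(0, 3/2) means a(u, u) ≥ α ||u||_{H^1}² for every u ∈ H^1_0.
The interval has length L = 3/2, and Poincaré/coercivity depend only on L. Here a(u, u) = ∫(u')² + (-2)·∫u².
Here c = -2 < 0 with |c| < (π/L)² = 4*π^2/9, so coercivity still holds. The condition a(u,u) ≥ α||u||_{H^1}² reads (1−α)∫(u')² ≥ (α−c)∫u². Any admissible α is ≤ 1 (rapidly oscillating u have ∫u²/∫(u')² → 0), and α = 1 would force 0 ≥ (1−c)∫u², impossible since c < 1; so 1−α > 0. By the sharp Poincaré inequality on H^1_0 of an interval of length L, ∫(u')² ≥ (π/L)²∫u² with equality for the first sine mode sin(π(x−x₀)/L) (x₀ the left endpoint), so the inequality holds for all u iff (1−α)(π/L)² ≥ α − c, i.e. α ≤ ((π/L)² + c)/((π/L)² + 1) = (1 + c(L/π)²)/(1 + (L/π)²). (Direct route, valid since c ≤ 0: Poincaré gives c∫u² ≥ c(L/π)²∫(u')², so a(u,u) ≥ (1 + c(L/π)²)∫(u')², while ||u||_{H^1}² ≤ (1 + (L/π)²)∫(u')²; dividing yields the same α.) With (π/L)² = 4*π^2/9 and c = -2, the largest admissible constant is α = ((π/L)² + c)/((π/L)² + 1).
Simplifying, α = 2*(-9 + 2*π^2)/(9 + 4*π^2).
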